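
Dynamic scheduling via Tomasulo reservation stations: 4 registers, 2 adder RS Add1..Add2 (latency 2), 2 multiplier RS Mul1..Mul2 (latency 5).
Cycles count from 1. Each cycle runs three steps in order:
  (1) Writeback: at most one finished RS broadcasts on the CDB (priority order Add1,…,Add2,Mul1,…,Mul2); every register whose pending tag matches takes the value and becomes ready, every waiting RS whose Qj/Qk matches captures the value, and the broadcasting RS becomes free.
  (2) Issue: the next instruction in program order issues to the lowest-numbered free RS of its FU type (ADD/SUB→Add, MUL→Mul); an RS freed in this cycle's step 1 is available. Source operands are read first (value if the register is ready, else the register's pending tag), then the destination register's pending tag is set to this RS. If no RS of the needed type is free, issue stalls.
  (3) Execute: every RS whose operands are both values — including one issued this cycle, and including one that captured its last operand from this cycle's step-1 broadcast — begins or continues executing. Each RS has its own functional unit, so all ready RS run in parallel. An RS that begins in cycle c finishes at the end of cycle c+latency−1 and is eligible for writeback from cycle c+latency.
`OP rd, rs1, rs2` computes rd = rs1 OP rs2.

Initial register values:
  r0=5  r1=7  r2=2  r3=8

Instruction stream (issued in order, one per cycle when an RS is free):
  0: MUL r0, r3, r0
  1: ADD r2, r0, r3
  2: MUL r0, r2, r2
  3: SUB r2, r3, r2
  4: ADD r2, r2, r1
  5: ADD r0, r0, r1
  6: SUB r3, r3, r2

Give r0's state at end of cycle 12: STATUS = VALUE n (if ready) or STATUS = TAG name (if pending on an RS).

STATUS = TAG Add2

cycle 1: issue MUL r0<-Mul1 // r0:Mul1,r1:7,r2:2,r3:8
cycle 2: issue ADD r2<-Add1 // r0:Mul1,r1:7,r2:Add1,r3:8
cycle 3: issue MUL r0<-Mul2 // r0:Mul2,r1:7,r2:Add1,r3:8
cycle 4: issue SUB r2<-Add2 // r0:Mul2,r1:7,r2:Add2,r3:8
cycle 5: stall // r0:Mul2,r1:7,r2:Add2,r3:8
cycle 6: CDB Mul1=40; stall // r0:Mul2,r1:7,r2:Add2,r3:8
cycle 7: stall // r0:Mul2,r1:7,r2:Add2,r3:8
cycle 8: CDB Add1=48; issue ADD r2<-Add1 // r0:Mul2,r1:7,r2:Add1,r3:8
cycle 9: stall // r0:Mul2,r1:7,r2:Add1,r3:8
cycle 10: CDB Add2=-40; issue ADD r0<-Add2 // r0:Add2,r1:7,r2:Add1,r3:8
cycle 11: stall // r0:Add2,r1:7,r2:Add1,r3:8
cycle 12: CDB Add1=-33; issue SUB r3<-Add1 // r0:Add2,r1:7,r2:-33,r3:Add1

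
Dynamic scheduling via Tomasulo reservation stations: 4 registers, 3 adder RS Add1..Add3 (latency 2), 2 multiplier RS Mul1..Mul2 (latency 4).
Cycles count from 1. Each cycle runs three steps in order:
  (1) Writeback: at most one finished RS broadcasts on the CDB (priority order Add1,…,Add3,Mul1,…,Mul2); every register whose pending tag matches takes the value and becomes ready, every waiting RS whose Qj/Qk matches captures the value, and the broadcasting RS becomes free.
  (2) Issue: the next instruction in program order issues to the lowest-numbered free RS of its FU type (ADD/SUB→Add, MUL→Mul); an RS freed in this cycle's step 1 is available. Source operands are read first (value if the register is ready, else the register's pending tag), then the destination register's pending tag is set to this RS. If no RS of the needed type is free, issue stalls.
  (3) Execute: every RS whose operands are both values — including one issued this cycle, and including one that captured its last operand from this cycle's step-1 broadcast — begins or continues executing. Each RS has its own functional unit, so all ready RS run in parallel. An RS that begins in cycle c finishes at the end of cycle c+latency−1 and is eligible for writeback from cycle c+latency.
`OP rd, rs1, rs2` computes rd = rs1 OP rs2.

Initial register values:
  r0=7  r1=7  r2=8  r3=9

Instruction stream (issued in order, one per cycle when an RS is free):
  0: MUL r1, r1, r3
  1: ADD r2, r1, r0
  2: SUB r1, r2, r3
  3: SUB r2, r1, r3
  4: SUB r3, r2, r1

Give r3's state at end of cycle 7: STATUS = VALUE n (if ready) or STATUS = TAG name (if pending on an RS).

c1: issue MUL r1<-Mul1 | r0:7,r1:Mul1,r2:8,r3:9
c2: issue ADD r2<-Add1 | r0:7,r1:Mul1,r2:Add1,r3:9
c3: issue SUB r1<-Add2 | r0:7,r1:Add2,r2:Add1,r3:9
c4: issue SUB r2<-Add3 | r0:7,r1:Add2,r2:Add3,r3:9
c5: CDB Mul1=63; stall | r0:7,r1:Add2,r2:Add3,r3:9
c6: stall | r0:7,r1:Add2,r2:Add3,r3:9
c7: CDB Add1=70; issue SUB r3<-Add1 | r0:7,r1:Add2,r2:Add3,r3:Add1

STATUS = TAG Add1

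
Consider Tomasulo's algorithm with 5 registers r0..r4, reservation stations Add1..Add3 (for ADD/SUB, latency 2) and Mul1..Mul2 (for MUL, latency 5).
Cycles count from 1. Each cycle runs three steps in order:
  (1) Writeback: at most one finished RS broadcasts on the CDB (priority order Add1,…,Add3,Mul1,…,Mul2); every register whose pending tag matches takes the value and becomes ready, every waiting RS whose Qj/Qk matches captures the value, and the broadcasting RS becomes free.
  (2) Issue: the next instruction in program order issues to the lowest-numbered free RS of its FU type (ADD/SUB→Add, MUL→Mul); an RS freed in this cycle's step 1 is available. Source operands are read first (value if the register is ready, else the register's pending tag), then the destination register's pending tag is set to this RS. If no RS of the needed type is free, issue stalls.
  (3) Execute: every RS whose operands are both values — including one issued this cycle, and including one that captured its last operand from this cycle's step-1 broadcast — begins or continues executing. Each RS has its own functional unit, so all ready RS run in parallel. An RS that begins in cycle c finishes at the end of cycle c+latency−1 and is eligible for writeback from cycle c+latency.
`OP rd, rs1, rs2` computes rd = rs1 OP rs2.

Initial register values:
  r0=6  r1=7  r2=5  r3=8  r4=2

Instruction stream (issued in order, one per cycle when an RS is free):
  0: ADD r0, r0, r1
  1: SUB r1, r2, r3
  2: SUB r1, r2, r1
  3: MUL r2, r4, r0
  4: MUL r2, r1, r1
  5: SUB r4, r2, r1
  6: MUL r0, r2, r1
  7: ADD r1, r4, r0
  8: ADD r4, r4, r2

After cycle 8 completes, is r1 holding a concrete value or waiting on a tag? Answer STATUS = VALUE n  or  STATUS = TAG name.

STATUS = VALUE 8

  c1: issue ADD r0<-Add1  regs: r0:Add1,r1:7,r2:5,r3:8,r4:2
  c2: issue SUB r1<-Add2  regs: r0:Add1,r1:Add2,r2:5,r3:8,r4:2
  c3: CDB Add1=13; issue SUB r1<-Add1  regs: r0:13,r1:Add1,r2:5,r3:8,r4:2
  c4: CDB Add2=-3; issue MUL r2<-Mul1  regs: r0:13,r1:Add1,r2:Mul1,r3:8,r4:2
  c5: issue MUL r2<-Mul2  regs: r0:13,r1:Add1,r2:Mul2,r3:8,r4:2
  c6: CDB Add1=8; issue SUB r4<-Add1  regs: r0:13,r1:8,r2:Mul2,r3:8,r4:Add1
  c7: stall  regs: r0:13,r1:8,r2:Mul2,r3:8,r4:Add1
  c8: stall  regs: r0:13,r1:8,r2:Mul2,r3:8,r4:Add1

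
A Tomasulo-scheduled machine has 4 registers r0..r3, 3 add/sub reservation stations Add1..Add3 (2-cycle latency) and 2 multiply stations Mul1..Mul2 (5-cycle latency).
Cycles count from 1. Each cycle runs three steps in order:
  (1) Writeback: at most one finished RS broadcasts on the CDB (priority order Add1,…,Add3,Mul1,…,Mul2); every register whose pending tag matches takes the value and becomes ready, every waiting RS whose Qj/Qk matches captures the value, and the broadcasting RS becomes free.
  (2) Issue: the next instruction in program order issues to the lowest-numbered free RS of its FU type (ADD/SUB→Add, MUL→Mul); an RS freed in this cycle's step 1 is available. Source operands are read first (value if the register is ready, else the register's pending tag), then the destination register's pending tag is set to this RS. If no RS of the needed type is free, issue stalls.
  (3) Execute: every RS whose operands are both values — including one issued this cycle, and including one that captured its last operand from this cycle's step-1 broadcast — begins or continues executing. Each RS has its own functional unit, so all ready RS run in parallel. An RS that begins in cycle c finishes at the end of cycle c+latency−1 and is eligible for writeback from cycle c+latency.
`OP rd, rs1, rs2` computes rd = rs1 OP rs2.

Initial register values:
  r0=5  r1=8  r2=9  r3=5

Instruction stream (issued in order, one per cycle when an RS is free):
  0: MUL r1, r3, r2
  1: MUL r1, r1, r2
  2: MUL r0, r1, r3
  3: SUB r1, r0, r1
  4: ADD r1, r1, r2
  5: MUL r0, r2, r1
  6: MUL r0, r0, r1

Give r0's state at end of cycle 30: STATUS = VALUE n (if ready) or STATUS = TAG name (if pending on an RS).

STATUS = VALUE 23882769

c1: issue MUL r1<-Mul1 | r0:5,r1:Mul1,r2:9,r3:5
c2: issue MUL r1<-Mul2 | r0:5,r1:Mul2,r2:9,r3:5
c3: stall | r0:5,r1:Mul2,r2:9,r3:5
c4: stall | r0:5,r1:Mul2,r2:9,r3:5
c5: stall | r0:5,r1:Mul2,r2:9,r3:5
c6: CDB Mul1=45; issue MUL r0<-Mul1 | r0:Mul1,r1:Mul2,r2:9,r3:5
c7: issue SUB r1<-Add1 | r0:Mul1,r1:Add1,r2:9,r3:5
c8: issue ADD r1<-Add2 | r0:Mul1,r1:Add2,r2:9,r3:5
c9: stall | r0:Mul1,r1:Add2,r2:9,r3:5
c10: stall | r0:Mul1,r1:Add2,r2:9,r3:5
c11: CDB Mul2=405; issue MUL r0<-Mul2 | r0:Mul2,r1:Add2,r2:9,r3:5
c12: stall | r0:Mul2,r1:Add2,r2:9,r3:5
c13: stall | r0:Mul2,r1:Add2,r2:9,r3:5
c14: stall | r0:Mul2,r1:Add2,r2:9,r3:5
c15: stall | r0:Mul2,r1:Add2,r2:9,r3:5
c16: CDB Mul1=2025; issue MUL r0<-Mul1 | r0:Mul1,r1:Add2,r2:9,r3:5
c17: - | r0:Mul1,r1:Add2,r2:9,r3:5
c18: CDB Add1=1620 | r0:Mul1,r1:Add2,r2:9,r3:5
c19: - | r0:Mul1,r1:Add2,r2:9,r3:5
c20: CDB Add2=1629 | r0:Mul1,r1:1629,r2:9,r3:5
c21: - | r0:Mul1,r1:1629,r2:9,r3:5
c22: - | r0:Mul1,r1:1629,r2:9,r3:5
c23: - | r0:Mul1,r1:1629,r2:9,r3:5
c24: - | r0:Mul1,r1:1629,r2:9,r3:5
c25: CDB Mul2=14661 | r0:Mul1,r1:1629,r2:9,r3:5
c26: - | r0:Mul1,r1:1629,r2:9,r3:5
c27: - | r0:Mul1,r1:1629,r2:9,r3:5
c28: - | r0:Mul1,r1:1629,r2:9,r3:5
c29: - | r0:Mul1,r1:1629,r2:9,r3:5
c30: CDB Mul1=23882769 | r0:23882769,r1:1629,r2:9,r3:5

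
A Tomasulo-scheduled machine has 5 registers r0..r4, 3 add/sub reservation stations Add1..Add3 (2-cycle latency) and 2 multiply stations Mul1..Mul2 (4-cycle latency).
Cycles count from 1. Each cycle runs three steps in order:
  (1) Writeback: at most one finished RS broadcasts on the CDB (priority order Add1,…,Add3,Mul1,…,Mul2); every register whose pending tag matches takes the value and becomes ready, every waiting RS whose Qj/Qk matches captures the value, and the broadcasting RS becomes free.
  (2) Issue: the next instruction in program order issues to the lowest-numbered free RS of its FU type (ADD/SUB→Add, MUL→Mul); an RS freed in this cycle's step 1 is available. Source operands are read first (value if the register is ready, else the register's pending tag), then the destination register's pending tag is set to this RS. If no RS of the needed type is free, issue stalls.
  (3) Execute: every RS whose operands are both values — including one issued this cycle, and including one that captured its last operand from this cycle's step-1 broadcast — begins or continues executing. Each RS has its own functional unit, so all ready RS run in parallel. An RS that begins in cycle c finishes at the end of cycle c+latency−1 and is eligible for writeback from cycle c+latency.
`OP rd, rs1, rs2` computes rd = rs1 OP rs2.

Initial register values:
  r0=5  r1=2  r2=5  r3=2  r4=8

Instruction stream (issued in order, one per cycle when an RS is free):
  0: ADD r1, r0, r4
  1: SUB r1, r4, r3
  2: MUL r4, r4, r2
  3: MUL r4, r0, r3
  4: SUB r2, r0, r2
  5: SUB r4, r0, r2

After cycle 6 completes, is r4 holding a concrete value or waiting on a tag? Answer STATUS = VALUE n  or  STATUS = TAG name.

  c1: issue ADD r1<-Add1  regs: r0:5,r1:Add1,r2:5,r3:2,r4:8
  c2: issue SUB r1<-Add2  regs: r0:5,r1:Add2,r2:5,r3:2,r4:8
  c3: CDB Add1=13; issue MUL r4<-Mul1  regs: r0:5,r1:Add2,r2:5,r3:2,r4:Mul1
  c4: CDB Add2=6; issue MUL r4<-Mul2  regs: r0:5,r1:6,r2:5,r3:2,r4:Mul2
  c5: issue SUB r2<-Add1  regs: r0:5,r1:6,r2:Add1,r3:2,r4:Mul2
  c6: issue SUB r4<-Add2  regs: r0:5,r1:6,r2:Add1,r3:2,r4:Add2

STATUS = TAG Add2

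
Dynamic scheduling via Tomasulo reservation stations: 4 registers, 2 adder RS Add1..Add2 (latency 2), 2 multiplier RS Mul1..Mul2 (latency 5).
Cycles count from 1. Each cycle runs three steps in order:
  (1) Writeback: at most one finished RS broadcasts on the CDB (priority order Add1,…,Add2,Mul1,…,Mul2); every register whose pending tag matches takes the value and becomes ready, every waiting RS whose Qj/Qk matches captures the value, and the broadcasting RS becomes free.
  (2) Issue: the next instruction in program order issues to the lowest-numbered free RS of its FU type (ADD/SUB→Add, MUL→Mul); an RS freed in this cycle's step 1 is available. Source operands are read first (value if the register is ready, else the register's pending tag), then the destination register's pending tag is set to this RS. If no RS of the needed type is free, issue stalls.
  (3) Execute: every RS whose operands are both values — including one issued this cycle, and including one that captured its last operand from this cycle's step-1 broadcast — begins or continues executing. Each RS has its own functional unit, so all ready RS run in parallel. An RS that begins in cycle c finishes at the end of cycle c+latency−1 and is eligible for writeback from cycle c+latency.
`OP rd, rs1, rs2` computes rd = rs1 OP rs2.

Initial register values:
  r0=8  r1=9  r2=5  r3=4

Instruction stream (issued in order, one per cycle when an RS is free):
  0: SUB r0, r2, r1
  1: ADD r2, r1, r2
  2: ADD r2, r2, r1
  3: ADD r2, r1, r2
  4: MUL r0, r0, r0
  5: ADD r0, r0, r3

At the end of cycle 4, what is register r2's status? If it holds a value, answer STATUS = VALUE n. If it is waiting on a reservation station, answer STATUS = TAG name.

  c1: issue SUB r0<-Add1  regs: r0:Add1,r1:9,r2:5,r3:4
  c2: issue ADD r2<-Add2  regs: r0:Add1,r1:9,r2:Add2,r3:4
  c3: CDB Add1=-4; issue ADD r2<-Add1  regs: r0:-4,r1:9,r2:Add1,r3:4
  c4: CDB Add2=14; issue ADD r2<-Add2  regs: r0:-4,r1:9,r2:Add2,r3:4

STATUS = TAG Add2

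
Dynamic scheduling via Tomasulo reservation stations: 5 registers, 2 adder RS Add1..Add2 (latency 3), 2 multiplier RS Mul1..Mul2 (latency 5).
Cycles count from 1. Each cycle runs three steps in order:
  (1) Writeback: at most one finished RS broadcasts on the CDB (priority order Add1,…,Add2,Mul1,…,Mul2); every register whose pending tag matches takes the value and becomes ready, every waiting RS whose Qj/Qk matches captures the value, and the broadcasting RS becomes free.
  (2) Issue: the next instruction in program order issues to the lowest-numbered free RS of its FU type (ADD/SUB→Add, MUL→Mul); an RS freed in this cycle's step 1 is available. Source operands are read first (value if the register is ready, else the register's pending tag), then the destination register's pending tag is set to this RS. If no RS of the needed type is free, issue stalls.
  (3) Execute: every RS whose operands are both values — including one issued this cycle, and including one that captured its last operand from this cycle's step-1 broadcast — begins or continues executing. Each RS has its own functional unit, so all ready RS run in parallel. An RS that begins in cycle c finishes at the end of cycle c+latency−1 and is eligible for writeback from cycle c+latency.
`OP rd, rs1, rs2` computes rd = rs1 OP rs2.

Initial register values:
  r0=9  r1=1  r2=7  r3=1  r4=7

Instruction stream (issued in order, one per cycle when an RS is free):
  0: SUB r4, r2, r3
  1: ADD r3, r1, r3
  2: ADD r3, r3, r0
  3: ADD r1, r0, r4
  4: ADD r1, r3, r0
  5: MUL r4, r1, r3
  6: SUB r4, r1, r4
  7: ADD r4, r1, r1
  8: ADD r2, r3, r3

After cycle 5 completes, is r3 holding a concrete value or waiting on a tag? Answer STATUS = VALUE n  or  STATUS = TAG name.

STATUS = TAG Add1

c1: issue SUB r4<-Add1 | r0:9,r1:1,r2:7,r3:1,r4:Add1
c2: issue ADD r3<-Add2 | r0:9,r1:1,r2:7,r3:Add2,r4:Add1
c3: stall | r0:9,r1:1,r2:7,r3:Add2,r4:Add1
c4: CDB Add1=6; issue ADD r3<-Add1 | r0:9,r1:1,r2:7,r3:Add1,r4:6
c5: CDB Add2=2; issue ADD r1<-Add2 | r0:9,r1:Add2,r2:7,r3:Add1,r4:6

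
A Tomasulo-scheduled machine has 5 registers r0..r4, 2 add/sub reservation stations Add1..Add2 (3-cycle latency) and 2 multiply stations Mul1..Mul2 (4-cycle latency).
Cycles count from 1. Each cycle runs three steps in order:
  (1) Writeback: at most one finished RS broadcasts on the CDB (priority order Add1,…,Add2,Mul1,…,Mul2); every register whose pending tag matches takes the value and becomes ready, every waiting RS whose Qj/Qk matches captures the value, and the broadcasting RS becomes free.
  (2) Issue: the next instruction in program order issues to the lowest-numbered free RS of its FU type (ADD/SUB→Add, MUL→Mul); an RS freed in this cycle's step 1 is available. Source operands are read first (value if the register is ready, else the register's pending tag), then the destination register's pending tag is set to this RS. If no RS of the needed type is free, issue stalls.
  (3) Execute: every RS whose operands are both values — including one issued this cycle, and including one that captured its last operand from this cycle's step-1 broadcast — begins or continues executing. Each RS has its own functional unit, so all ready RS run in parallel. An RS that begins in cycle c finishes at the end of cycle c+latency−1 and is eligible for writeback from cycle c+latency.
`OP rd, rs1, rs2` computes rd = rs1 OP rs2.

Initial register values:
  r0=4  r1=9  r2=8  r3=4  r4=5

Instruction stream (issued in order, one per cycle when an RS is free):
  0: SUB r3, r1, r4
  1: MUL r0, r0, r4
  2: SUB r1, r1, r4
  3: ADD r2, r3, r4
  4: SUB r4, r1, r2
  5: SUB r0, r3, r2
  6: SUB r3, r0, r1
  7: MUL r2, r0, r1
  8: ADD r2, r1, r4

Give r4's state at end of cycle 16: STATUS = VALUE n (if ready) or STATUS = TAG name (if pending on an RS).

STATUS = VALUE -5

cycle 1: issue SUB r3<-Add1 // r0:4,r1:9,r2:8,r3:Add1,r4:5
cycle 2: issue MUL r0<-Mul1 // r0:Mul1,r1:9,r2:8,r3:Add1,r4:5
cycle 3: issue SUB r1<-Add2 // r0:Mul1,r1:Add2,r2:8,r3:Add1,r4:5
cycle 4: CDB Add1=4; issue ADD r2<-Add1 // r0:Mul1,r1:Add2,r2:Add1,r3:4,r4:5
cycle 5: stall // r0:Mul1,r1:Add2,r2:Add1,r3:4,r4:5
cycle 6: CDB Add2=4; issue SUB r4<-Add2 // r0:Mul1,r1:4,r2:Add1,r3:4,r4:Add2
cycle 7: CDB Add1=9; issue SUB r0<-Add1 // r0:Add1,r1:4,r2:9,r3:4,r4:Add2
cycle 8: CDB Mul1=20; stall // r0:Add1,r1:4,r2:9,r3:4,r4:Add2
cycle 9: stall // r0:Add1,r1:4,r2:9,r3:4,r4:Add2
cycle 10: CDB Add1=-5; issue SUB r3<-Add1 // r0:-5,r1:4,r2:9,r3:Add1,r4:Add2
cycle 11: CDB Add2=-5; issue MUL r2<-Mul1 // r0:-5,r1:4,r2:Mul1,r3:Add1,r4:-5
cycle 12: issue ADD r2<-Add2 // r0:-5,r1:4,r2:Add2,r3:Add1,r4:-5
cycle 13: CDB Add1=-9 // r0:-5,r1:4,r2:Add2,r3:-9,r4:-5
cycle 14: - // r0:-5,r1:4,r2:Add2,r3:-9,r4:-5
cycle 15: CDB Add2=-1 // r0:-5,r1:4,r2:-1,r3:-9,r4:-5
cycle 16: CDB Mul1=-20 // r0:-5,r1:4,r2:-1,r3:-9,r4:-5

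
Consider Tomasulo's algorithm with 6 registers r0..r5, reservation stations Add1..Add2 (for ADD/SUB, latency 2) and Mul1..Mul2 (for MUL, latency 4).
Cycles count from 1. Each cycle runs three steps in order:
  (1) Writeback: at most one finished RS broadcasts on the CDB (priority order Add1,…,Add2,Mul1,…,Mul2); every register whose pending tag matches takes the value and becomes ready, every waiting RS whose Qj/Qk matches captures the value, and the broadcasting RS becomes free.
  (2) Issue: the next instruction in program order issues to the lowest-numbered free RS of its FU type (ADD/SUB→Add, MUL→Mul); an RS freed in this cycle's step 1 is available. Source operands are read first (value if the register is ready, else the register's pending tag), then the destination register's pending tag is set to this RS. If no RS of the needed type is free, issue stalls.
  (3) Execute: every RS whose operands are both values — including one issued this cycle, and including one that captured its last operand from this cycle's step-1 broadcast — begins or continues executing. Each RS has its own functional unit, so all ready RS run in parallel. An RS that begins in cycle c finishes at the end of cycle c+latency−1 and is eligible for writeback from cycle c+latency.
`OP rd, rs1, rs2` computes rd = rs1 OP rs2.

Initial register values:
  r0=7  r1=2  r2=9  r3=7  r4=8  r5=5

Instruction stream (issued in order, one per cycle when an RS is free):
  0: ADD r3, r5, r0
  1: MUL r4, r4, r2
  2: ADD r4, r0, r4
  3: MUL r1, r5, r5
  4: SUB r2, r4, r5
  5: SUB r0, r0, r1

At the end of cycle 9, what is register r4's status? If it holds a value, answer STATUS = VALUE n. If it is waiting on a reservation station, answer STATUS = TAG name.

c1: issue ADD r3<-Add1 | r0:7,r1:2,r2:9,r3:Add1,r4:8,r5:5
c2: issue MUL r4<-Mul1 | r0:7,r1:2,r2:9,r3:Add1,r4:Mul1,r5:5
c3: CDB Add1=12; issue ADD r4<-Add1 | r0:7,r1:2,r2:9,r3:12,r4:Add1,r5:5
c4: issue MUL r1<-Mul2 | r0:7,r1:Mul2,r2:9,r3:12,r4:Add1,r5:5
c5: issue SUB r2<-Add2 | r0:7,r1:Mul2,r2:Add2,r3:12,r4:Add1,r5:5
c6: CDB Mul1=72; stall | r0:7,r1:Mul2,r2:Add2,r3:12,r4:Add1,r5:5
c7: stall | r0:7,r1:Mul2,r2:Add2,r3:12,r4:Add1,r5:5
c8: CDB Add1=79; issue SUB r0<-Add1 | r0:Add1,r1:Mul2,r2:Add2,r3:12,r4:79,r5:5
c9: CDB Mul2=25 | r0:Add1,r1:25,r2:Add2,r3:12,r4:79,r5:5

STATUS = VALUE 79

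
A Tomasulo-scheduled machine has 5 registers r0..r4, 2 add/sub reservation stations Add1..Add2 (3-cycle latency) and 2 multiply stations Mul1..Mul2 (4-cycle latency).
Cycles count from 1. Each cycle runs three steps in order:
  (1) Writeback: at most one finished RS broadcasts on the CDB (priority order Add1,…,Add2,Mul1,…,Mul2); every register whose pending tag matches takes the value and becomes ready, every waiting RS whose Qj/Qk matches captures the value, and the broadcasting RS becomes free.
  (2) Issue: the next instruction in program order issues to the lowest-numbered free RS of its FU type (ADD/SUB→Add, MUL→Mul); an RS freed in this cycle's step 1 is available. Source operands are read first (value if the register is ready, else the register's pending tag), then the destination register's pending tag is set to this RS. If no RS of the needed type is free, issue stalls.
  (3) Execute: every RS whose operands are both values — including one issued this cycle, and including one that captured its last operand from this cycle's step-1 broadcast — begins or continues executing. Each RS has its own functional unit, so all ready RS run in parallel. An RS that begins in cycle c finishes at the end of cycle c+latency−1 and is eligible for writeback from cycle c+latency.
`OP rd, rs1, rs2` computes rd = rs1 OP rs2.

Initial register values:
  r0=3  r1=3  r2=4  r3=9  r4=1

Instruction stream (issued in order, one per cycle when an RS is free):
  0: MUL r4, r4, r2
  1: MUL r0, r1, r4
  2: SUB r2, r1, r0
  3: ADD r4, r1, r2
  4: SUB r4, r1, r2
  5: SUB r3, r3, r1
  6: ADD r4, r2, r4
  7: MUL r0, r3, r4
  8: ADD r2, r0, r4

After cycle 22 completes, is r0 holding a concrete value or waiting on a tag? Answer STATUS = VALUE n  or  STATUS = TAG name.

STATUS = TAG Mul1

  c1: issue MUL r4<-Mul1  regs: r0:3,r1:3,r2:4,r3:9,r4:Mul1
  c2: issue MUL r0<-Mul2  regs: r0:Mul2,r1:3,r2:4,r3:9,r4:Mul1
  c3: issue SUB r2<-Add1  regs: r0:Mul2,r1:3,r2:Add1,r3:9,r4:Mul1
  c4: issue ADD r4<-Add2  regs: r0:Mul2,r1:3,r2:Add1,r3:9,r4:Add2
  c5: CDB Mul1=4; stall  regs: r0:Mul2,r1:3,r2:Add1,r3:9,r4:Add2
  c6: stall  regs: r0:Mul2,r1:3,r2:Add1,r3:9,r4:Add2
  c7: stall  regs: r0:Mul2,r1:3,r2:Add1,r3:9,r4:Add2
  c8: stall  regs: r0:Mul2,r1:3,r2:Add1,r3:9,r4:Add2
  c9: CDB Mul2=12; stall  regs: r0:12,r1:3,r2:Add1,r3:9,r4:Add2
  c10: stall  regs: r0:12,r1:3,r2:Add1,r3:9,r4:Add2
  c11: stall  regs: r0:12,r1:3,r2:Add1,r3:9,r4:Add2
  c12: CDB Add1=-9; issue SUB r4<-Add1  regs: r0:12,r1:3,r2:-9,r3:9,r4:Add1
  c13: stall  regs: r0:12,r1:3,r2:-9,r3:9,r4:Add1
  c14: stall  regs: r0:12,r1:3,r2:-9,r3:9,r4:Add1
  c15: CDB Add1=12; issue SUB r3<-Add1  regs: r0:12,r1:3,r2:-9,r3:Add1,r4:12
  c16: CDB Add2=-6; issue ADD r4<-Add2  regs: r0:12,r1:3,r2:-9,r3:Add1,r4:Add2
  c17: issue MUL r0<-Mul1  regs: r0:Mul1,r1:3,r2:-9,r3:Add1,r4:Add2
  c18: CDB Add1=6; issue ADD r2<-Add1  regs: r0:Mul1,r1:3,r2:Add1,r3:6,r4:Add2
  c19: CDB Add2=3  regs: r0:Mul1,r1:3,r2:Add1,r3:6,r4:3
  c20: -  regs: r0:Mul1,r1:3,r2:Add1,r3:6,r4:3
  c21: -  regs: r0:Mul1,r1:3,r2:Add1,r3:6,r4:3
  c22: -  regs: r0:Mul1,r1:3,r2:Add1,r3:6,r4:3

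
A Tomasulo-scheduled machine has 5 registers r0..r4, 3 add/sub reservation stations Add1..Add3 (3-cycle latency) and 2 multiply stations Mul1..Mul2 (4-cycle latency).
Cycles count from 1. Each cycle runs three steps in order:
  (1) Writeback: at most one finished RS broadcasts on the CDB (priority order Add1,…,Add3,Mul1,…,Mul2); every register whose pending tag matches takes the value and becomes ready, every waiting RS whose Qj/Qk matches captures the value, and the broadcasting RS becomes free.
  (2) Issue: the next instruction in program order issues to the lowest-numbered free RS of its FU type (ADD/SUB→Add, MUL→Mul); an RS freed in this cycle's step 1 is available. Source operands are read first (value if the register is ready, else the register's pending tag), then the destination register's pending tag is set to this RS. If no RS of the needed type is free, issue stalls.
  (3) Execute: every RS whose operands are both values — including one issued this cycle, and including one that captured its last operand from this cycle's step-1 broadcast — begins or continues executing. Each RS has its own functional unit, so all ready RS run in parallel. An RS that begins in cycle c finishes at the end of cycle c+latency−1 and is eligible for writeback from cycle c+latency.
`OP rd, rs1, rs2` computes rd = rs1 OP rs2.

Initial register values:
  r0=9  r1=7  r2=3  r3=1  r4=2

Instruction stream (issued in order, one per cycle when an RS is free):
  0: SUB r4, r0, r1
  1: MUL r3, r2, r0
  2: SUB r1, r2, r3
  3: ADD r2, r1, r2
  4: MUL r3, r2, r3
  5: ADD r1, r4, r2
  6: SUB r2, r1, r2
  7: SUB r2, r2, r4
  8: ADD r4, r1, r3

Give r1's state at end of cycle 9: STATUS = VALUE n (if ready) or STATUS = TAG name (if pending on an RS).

cycle 1: issue SUB r4<-Add1 // r0:9,r1:7,r2:3,r3:1,r4:Add1
cycle 2: issue MUL r3<-Mul1 // r0:9,r1:7,r2:3,r3:Mul1,r4:Add1
cycle 3: issue SUB r1<-Add2 // r0:9,r1:Add2,r2:3,r3:Mul1,r4:Add1
cycle 4: CDB Add1=2; issue ADD r2<-Add1 // r0:9,r1:Add2,r2:Add1,r3:Mul1,r4:2
cycle 5: issue MUL r3<-Mul2 // r0:9,r1:Add2,r2:Add1,r3:Mul2,r4:2
cycle 6: CDB Mul1=27; issue ADD r1<-Add3 // r0:9,r1:Add3,r2:Add1,r3:Mul2,r4:2
cycle 7: stall // r0:9,r1:Add3,r2:Add1,r3:Mul2,r4:2
cycle 8: stall // r0:9,r1:Add3,r2:Add1,r3:Mul2,r4:2
cycle 9: CDB Add2=-24; issue SUB r2<-Add2 // r0:9,r1:Add3,r2:Add2,r3:Mul2,r4:2

STATUS = TAG Add3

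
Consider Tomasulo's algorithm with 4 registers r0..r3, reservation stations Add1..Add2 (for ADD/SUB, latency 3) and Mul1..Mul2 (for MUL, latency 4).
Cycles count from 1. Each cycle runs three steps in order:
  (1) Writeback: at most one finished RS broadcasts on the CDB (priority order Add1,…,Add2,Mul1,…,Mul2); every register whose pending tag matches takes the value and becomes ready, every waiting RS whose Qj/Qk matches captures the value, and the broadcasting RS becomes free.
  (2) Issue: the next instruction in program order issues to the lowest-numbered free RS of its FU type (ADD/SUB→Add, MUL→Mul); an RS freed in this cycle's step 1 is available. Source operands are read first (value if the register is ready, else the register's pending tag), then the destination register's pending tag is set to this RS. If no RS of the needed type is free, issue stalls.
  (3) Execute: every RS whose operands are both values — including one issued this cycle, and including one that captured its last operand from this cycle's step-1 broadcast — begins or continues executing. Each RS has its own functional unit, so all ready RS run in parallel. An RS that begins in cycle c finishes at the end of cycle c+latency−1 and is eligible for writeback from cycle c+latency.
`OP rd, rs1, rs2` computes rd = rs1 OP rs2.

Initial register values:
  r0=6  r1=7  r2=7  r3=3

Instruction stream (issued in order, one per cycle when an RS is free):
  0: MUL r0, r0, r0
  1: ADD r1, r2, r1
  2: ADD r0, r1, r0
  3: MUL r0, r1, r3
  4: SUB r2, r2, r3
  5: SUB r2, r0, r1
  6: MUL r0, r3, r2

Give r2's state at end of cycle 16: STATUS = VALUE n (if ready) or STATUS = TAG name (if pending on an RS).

cycle 1: issue MUL r0<-Mul1 // r0:Mul1,r1:7,r2:7,r3:3
cycle 2: issue ADD r1<-Add1 // r0:Mul1,r1:Add1,r2:7,r3:3
cycle 3: issue ADD r0<-Add2 // r0:Add2,r1:Add1,r2:7,r3:3
cycle 4: issue MUL r0<-Mul2 // r0:Mul2,r1:Add1,r2:7,r3:3
cycle 5: CDB Add1=14; issue SUB r2<-Add1 // r0:Mul2,r1:14,r2:Add1,r3:3
cycle 6: CDB Mul1=36; stall // r0:Mul2,r1:14,r2:Add1,r3:3
cycle 7: stall // r0:Mul2,r1:14,r2:Add1,r3:3
cycle 8: CDB Add1=4; issue SUB r2<-Add1 // r0:Mul2,r1:14,r2:Add1,r3:3
cycle 9: CDB Add2=50; issue MUL r0<-Mul1 // r0:Mul1,r1:14,r2:Add1,r3:3
cycle 10: CDB Mul2=42 // r0:Mul1,r1:14,r2:Add1,r3:3
cycle 11: - // r0:Mul1,r1:14,r2:Add1,r3:3
cycle 12: - // r0:Mul1,r1:14,r2:Add1,r3:3
cycle 13: CDB Add1=28 // r0:Mul1,r1:14,r2:28,r3:3
cycle 14: - // r0:Mul1,r1:14,r2:28,r3:3
cycle 15: - // r0:Mul1,r1:14,r2:28,r3:3
cycle 16: - // r0:Mul1,r1:14,r2:28,r3:3

STATUS = VALUE 28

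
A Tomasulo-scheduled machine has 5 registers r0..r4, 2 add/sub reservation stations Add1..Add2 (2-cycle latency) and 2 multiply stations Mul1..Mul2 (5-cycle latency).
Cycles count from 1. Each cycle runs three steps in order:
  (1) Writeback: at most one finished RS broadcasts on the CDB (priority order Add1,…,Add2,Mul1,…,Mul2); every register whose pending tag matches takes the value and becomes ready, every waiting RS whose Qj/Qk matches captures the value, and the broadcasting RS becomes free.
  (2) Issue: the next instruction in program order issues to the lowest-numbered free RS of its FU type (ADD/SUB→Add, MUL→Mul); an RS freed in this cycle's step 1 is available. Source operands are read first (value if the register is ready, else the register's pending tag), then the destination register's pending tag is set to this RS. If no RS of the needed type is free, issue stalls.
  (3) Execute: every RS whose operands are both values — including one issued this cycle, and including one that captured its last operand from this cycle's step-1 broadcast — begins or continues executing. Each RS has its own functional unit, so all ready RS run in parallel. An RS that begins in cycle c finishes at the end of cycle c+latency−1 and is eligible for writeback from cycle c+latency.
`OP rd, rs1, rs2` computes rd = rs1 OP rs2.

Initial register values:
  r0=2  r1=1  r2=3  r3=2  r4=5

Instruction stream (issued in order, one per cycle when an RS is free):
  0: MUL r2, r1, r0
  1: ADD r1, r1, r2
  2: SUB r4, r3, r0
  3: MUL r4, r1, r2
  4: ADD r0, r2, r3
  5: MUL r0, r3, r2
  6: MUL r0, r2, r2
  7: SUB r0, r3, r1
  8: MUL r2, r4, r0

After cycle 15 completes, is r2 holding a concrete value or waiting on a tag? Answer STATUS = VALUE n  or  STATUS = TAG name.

  c1: issue MUL r2<-Mul1  regs: r0:2,r1:1,r2:Mul1,r3:2,r4:5
  c2: issue ADD r1<-Add1  regs: r0:2,r1:Add1,r2:Mul1,r3:2,r4:5
  c3: issue SUB r4<-Add2  regs: r0:2,r1:Add1,r2:Mul1,r3:2,r4:Add2
  c4: issue MUL r4<-Mul2  regs: r0:2,r1:Add1,r2:Mul1,r3:2,r4:Mul2
  c5: CDB Add2=0; issue ADD r0<-Add2  regs: r0:Add2,r1:Add1,r2:Mul1,r3:2,r4:Mul2
  c6: CDB Mul1=2; issue MUL r0<-Mul1  regs: r0:Mul1,r1:Add1,r2:2,r3:2,r4:Mul2
  c7: stall  regs: r0:Mul1,r1:Add1,r2:2,r3:2,r4:Mul2
  c8: CDB Add1=3; stall  regs: r0:Mul1,r1:3,r2:2,r3:2,r4:Mul2
  c9: CDB Add2=4; stall  regs: r0:Mul1,r1:3,r2:2,r3:2,r4:Mul2
  c10: stall  regs: r0:Mul1,r1:3,r2:2,r3:2,r4:Mul2
  c11: CDB Mul1=4; issue MUL r0<-Mul1  regs: r0:Mul1,r1:3,r2:2,r3:2,r4:Mul2
  c12: issue SUB r0<-Add1  regs: r0:Add1,r1:3,r2:2,r3:2,r4:Mul2
  c13: CDB Mul2=6; issue MUL r2<-Mul2  regs: r0:Add1,r1:3,r2:Mul2,r3:2,r4:6
  c14: CDB Add1=-1  regs: r0:-1,r1:3,r2:Mul2,r3:2,r4:6
  c15: -  regs: r0:-1,r1:3,r2:Mul2,r3:2,r4:6

STATUS = TAG Mul2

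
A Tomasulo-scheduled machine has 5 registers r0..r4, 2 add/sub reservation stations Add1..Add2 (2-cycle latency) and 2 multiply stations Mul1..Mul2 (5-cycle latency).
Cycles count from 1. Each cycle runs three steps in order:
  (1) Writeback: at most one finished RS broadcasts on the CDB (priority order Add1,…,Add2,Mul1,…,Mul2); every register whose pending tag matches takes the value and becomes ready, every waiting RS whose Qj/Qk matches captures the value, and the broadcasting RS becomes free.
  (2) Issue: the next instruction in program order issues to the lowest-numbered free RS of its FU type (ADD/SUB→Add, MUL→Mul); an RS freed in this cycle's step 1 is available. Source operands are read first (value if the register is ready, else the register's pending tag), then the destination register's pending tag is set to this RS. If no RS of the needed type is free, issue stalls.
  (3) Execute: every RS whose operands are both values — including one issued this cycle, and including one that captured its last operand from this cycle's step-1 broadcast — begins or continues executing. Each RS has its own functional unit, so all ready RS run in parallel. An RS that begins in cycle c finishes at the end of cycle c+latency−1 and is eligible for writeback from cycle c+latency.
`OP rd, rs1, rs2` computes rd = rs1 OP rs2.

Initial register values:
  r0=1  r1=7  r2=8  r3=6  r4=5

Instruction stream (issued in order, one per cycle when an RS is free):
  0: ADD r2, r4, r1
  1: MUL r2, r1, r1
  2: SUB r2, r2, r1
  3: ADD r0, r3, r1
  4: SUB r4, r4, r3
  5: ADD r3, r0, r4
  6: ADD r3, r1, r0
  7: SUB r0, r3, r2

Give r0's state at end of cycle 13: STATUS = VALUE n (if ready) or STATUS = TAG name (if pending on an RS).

STATUS = VALUE -22

cycle 1: issue ADD r2<-Add1 // r0:1,r1:7,r2:Add1,r3:6,r4:5
cycle 2: issue MUL r2<-Mul1 // r0:1,r1:7,r2:Mul1,r3:6,r4:5
cycle 3: CDB Add1=12; issue SUB r2<-Add1 // r0:1,r1:7,r2:Add1,r3:6,r4:5
cycle 4: issue ADD r0<-Add2 // r0:Add2,r1:7,r2:Add1,r3:6,r4:5
cycle 5: stall // r0:Add2,r1:7,r2:Add1,r3:6,r4:5
cycle 6: CDB Add2=13; issue SUB r4<-Add2 // r0:13,r1:7,r2:Add1,r3:6,r4:Add2
cycle 7: CDB Mul1=49; stall // r0:13,r1:7,r2:Add1,r3:6,r4:Add2
cycle 8: CDB Add2=-1; issue ADD r3<-Add2 // r0:13,r1:7,r2:Add1,r3:Add2,r4:-1
cycle 9: CDB Add1=42; issue ADD r3<-Add1 // r0:13,r1:7,r2:42,r3:Add1,r4:-1
cycle 10: CDB Add2=12; issue SUB r0<-Add2 // r0:Add2,r1:7,r2:42,r3:Add1,r4:-1
cycle 11: CDB Add1=20 // r0:Add2,r1:7,r2:42,r3:20,r4:-1
cycle 12: - // r0:Add2,r1:7,r2:42,r3:20,r4:-1
cycle 13: CDB Add2=-22 // r0:-22,r1:7,r2:42,r3:20,r4:-1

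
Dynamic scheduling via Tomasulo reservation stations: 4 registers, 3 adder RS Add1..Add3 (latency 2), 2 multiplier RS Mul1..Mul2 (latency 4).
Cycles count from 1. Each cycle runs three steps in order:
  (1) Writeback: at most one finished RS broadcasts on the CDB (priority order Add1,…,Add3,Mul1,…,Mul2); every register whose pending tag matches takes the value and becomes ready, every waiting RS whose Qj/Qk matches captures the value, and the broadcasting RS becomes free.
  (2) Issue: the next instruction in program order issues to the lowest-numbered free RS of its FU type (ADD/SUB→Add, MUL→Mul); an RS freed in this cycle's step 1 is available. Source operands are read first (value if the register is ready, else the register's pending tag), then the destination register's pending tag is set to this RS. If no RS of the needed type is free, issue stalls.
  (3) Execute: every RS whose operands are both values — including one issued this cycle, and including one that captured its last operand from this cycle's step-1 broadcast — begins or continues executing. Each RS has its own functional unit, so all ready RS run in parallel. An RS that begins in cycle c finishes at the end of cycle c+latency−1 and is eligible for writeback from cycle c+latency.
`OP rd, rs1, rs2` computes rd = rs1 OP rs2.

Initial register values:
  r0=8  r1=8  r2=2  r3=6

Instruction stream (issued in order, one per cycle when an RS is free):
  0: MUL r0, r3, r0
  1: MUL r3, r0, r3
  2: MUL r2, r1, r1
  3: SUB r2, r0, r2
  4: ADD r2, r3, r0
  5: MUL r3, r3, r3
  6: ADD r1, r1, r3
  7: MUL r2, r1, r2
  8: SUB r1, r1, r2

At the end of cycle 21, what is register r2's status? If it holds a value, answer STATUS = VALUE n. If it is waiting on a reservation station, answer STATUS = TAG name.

STATUS = VALUE 27871872

cycle 1: issue MUL r0<-Mul1 // r0:Mul1,r1:8,r2:2,r3:6
cycle 2: issue MUL r3<-Mul2 // r0:Mul1,r1:8,r2:2,r3:Mul2
cycle 3: stall // r0:Mul1,r1:8,r2:2,r3:Mul2
cycle 4: stall // r0:Mul1,r1:8,r2:2,r3:Mul2
cycle 5: CDB Mul1=48; issue MUL r2<-Mul1 // r0:48,r1:8,r2:Mul1,r3:Mul2
cycle 6: issue SUB r2<-Add1 // r0:48,r1:8,r2:Add1,r3:Mul2
cycle 7: issue ADD r2<-Add2 // r0:48,r1:8,r2:Add2,r3:Mul2
cycle 8: stall // r0:48,r1:8,r2:Add2,r3:Mul2
cycle 9: CDB Mul1=64; issue MUL r3<-Mul1 // r0:48,r1:8,r2:Add2,r3:Mul1
cycle 10: CDB Mul2=288; issue ADD r1<-Add3 // r0:48,r1:Add3,r2:Add2,r3:Mul1
cycle 11: CDB Add1=-16; issue MUL r2<-Mul2 // r0:48,r1:Add3,r2:Mul2,r3:Mul1
cycle 12: CDB Add2=336; issue SUB r1<-Add1 // r0:48,r1:Add1,r2:Mul2,r3:Mul1
cycle 13: - // r0:48,r1:Add1,r2:Mul2,r3:Mul1
cycle 14: CDB Mul1=82944 // r0:48,r1:Add1,r2:Mul2,r3:82944
cycle 15: - // r0:48,r1:Add1,r2:Mul2,r3:82944
cycle 16: CDB Add3=82952 // r0:48,r1:Add1,r2:Mul2,r3:82944
cycle 17: - // r0:48,r1:Add1,r2:Mul2,r3:82944
cycle 18: - // r0:48,r1:Add1,r2:Mul2,r3:82944
cycle 19: - // r0:48,r1:Add1,r2:Mul2,r3:82944
cycle 20: CDB Mul2=27871872 // r0:48,r1:Add1,r2:27871872,r3:82944
cycle 21: - // r0:48,r1:Add1,r2:27871872,r3:82944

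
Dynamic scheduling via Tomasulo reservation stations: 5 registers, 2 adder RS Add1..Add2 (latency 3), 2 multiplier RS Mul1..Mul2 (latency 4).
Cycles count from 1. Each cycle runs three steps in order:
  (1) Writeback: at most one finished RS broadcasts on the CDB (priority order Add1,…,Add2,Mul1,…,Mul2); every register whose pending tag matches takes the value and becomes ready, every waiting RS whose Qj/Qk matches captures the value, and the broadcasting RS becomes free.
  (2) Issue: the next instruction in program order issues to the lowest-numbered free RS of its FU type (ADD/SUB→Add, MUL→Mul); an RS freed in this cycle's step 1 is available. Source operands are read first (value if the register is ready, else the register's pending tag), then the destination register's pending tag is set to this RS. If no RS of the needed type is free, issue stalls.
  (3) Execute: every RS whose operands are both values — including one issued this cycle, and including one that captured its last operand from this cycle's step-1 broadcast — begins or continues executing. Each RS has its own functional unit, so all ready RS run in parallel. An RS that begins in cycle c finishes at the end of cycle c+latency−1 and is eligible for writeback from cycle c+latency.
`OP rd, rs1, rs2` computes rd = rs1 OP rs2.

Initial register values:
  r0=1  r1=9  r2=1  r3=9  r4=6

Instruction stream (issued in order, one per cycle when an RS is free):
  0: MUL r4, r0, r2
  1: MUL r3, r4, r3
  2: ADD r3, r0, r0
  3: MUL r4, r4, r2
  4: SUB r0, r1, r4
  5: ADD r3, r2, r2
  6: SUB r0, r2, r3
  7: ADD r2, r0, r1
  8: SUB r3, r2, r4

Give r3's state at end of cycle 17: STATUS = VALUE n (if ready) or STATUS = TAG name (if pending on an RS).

c1: issue MUL r4<-Mul1 | r0:1,r1:9,r2:1,r3:9,r4:Mul1
c2: issue MUL r3<-Mul2 | r0:1,r1:9,r2:1,r3:Mul2,r4:Mul1
c3: issue ADD r3<-Add1 | r0:1,r1:9,r2:1,r3:Add1,r4:Mul1
c4: stall | r0:1,r1:9,r2:1,r3:Add1,r4:Mul1
c5: CDB Mul1=1; issue MUL r4<-Mul1 | r0:1,r1:9,r2:1,r3:Add1,r4:Mul1
c6: CDB Add1=2; issue SUB r0<-Add1 | r0:Add1,r1:9,r2:1,r3:2,r4:Mul1
c7: issue ADD r3<-Add2 | r0:Add1,r1:9,r2:1,r3:Add2,r4:Mul1
c8: stall | r0:Add1,r1:9,r2:1,r3:Add2,r4:Mul1
c9: CDB Mul1=1; stall | r0:Add1,r1:9,r2:1,r3:Add2,r4:1
c10: CDB Add2=2; issue SUB r0<-Add2 | r0:Add2,r1:9,r2:1,r3:2,r4:1
c11: CDB Mul2=9; stall | r0:Add2,r1:9,r2:1,r3:2,r4:1
c12: CDB Add1=8; issue ADD r2<-Add1 | r0:Add2,r1:9,r2:Add1,r3:2,r4:1
c13: CDB Add2=-1; issue SUB r3<-Add2 | r0:-1,r1:9,r2:Add1,r3:Add2,r4:1
c14: - | r0:-1,r1:9,r2:Add1,r3:Add2,r4:1
c15: - | r0:-1,r1:9,r2:Add1,r3:Add2,r4:1
c16: CDB Add1=8 | r0:-1,r1:9,r2:8,r3:Add2,r4:1
c17: - | r0:-1,r1:9,r2:8,r3:Add2,r4:1

STATUS = TAG Add2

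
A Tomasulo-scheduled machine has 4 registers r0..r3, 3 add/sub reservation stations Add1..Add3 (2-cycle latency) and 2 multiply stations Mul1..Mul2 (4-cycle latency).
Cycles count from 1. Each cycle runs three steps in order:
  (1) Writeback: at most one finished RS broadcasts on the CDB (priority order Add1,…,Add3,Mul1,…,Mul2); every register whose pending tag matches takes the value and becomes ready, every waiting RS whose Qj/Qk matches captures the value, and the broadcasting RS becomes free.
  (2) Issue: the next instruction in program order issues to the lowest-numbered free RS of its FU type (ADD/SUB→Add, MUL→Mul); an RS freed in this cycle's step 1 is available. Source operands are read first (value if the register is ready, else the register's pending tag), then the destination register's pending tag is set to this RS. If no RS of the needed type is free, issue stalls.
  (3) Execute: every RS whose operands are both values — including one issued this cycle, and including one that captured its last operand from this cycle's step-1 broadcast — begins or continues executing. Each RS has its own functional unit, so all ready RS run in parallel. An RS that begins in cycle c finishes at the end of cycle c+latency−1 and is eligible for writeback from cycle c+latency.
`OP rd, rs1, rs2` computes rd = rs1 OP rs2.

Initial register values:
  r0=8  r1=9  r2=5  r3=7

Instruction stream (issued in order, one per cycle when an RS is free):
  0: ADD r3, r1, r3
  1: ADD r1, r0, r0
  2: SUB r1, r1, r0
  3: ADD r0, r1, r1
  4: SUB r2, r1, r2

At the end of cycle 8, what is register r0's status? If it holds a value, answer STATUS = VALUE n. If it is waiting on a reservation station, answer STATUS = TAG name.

STATUS = VALUE 16

c1: issue ADD r3<-Add1 | r0:8,r1:9,r2:5,r3:Add1
c2: issue ADD r1<-Add2 | r0:8,r1:Add2,r2:5,r3:Add1
c3: CDB Add1=16; issue SUB r1<-Add1 | r0:8,r1:Add1,r2:5,r3:16
c4: CDB Add2=16; issue ADD r0<-Add2 | r0:Add2,r1:Add1,r2:5,r3:16
c5: issue SUB r2<-Add3 | r0:Add2,r1:Add1,r2:Add3,r3:16
c6: CDB Add1=8 | r0:Add2,r1:8,r2:Add3,r3:16
c7: - | r0:Add2,r1:8,r2:Add3,r3:16
c8: CDB Add2=16 | r0:16,r1:8,r2:Add3,r3:16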